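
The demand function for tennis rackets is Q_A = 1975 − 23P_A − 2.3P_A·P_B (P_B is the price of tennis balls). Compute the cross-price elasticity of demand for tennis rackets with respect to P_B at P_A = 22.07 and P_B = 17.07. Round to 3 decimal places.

-1.442

At P_A = 22.07 and P_B = 17.07: Q_A = 600.900.
∂Q_A/∂P_B = -2.3P_A = -2.3(22.07) = -50.7610.
ε = (∂Q_A/∂P_B)(P_B/Q_A) = -50.7610 × (17.07/600.900) ≈ -1.442.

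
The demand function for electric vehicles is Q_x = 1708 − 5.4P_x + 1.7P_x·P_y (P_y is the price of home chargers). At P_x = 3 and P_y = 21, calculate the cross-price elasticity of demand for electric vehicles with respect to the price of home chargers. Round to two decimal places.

0.06

At P_x = 3 and P_y = 21: Q_x = 1798.9.
∂Q_x/∂P_y = 1.7P_x = 1.7(3) = 5.1000.
ε = (∂Q_x/∂P_y)(P_y/Q_x) = 5.1000 × (21/1798.9) ≈ 0.06.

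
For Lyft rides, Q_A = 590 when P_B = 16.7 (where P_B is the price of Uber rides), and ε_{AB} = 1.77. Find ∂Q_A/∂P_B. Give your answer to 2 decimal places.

ε = (∂Q_A/∂P_B)·(P_B/Q_A) ⇒ ∂Q_A/∂P_B = ε·Q_A/P_B = 1.77 × 590/16.7 ≈ 62.53.

62.53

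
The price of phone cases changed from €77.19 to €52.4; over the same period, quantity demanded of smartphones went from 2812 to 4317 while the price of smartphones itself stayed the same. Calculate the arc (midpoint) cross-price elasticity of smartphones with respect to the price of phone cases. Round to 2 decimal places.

-1.10

ΔQ_A = 4317 − 2812 = 1505; ΔP_B = 52.4 − 77.19 = -24.79.
Midpoints: Q̄_A = 3564.5, P̄_B = 64.80.
ε = (ΔQ_A/Q̄_A)/(ΔP_B/P̄_B) = (1505/3564.5)/(-24.79/64.80) ≈ -1.10.
ε < 0: smartphones and phone cases are complements.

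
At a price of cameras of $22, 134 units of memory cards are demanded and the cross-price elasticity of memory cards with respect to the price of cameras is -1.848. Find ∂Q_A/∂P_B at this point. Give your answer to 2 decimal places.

ε = (∂Q_A/∂P_B)·(P_B/Q_A) ⇒ ∂Q_A/∂P_B = ε·Q_A/P_B = -1.848 × 134/22 ≈ -11.26.

-11.26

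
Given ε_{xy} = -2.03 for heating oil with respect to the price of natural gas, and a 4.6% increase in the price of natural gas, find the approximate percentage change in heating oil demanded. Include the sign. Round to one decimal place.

%ΔQ ≈ ε × %ΔP of natural gas = -2.03 × (4.6%) = -9.3%.
Demand for heating oil falls by about 9.3%.

-9.3%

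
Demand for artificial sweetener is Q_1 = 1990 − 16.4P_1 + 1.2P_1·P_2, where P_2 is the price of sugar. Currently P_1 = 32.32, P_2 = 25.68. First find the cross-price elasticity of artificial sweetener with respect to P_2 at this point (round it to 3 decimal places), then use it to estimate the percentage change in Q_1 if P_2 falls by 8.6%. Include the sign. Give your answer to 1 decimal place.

At P_1 = 32.32, P_2 = 25.68: Q_1 = 2455.925.
∂Q_1/∂P_2 = 1.2P_1 = 38.7840.
ε = (∂Q_1/∂P_2)(P_2/Q_1) = 38.7840 × 25.68/2455.925 ≈ 0.406.
%ΔQ_1 ≈ ε × %ΔP_2 = 0.406 × (-8.6%) = -3.5%.

-3.5%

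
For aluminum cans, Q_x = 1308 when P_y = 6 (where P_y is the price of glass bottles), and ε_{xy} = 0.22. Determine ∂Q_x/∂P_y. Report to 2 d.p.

ε = (∂Q_x/∂P_y)·(P_y/Q_x) ⇒ ∂Q_x/∂P_y = ε·Q_x/P_y = 0.22 × 1308/6 ≈ 47.96.

47.96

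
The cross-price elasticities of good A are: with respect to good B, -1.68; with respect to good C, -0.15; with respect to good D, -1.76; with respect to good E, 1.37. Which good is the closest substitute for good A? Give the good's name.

Substitutes have ε > 0. Among the positive values, 1.37 (good E) is largest.

good E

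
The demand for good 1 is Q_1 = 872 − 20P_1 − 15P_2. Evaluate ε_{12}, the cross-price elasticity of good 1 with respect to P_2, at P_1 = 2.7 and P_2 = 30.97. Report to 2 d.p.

-1.31

At P_1 = 2.7 and P_2 = 30.97: Q_1 = 353.45.
∂Q_1/∂P_2 = -15.
ε = (∂Q_1/∂P_2)(P_2/Q_1) = -15 × (30.97/353.45) ≈ -1.31.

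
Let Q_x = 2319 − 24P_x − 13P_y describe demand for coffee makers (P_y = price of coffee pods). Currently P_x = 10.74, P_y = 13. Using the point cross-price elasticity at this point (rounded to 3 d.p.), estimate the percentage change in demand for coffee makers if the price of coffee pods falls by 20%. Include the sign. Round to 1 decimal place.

At P_x = 10.74, P_y = 13: Q_x = 1892.24.
∂Q_x/∂P_y = -13.
ε = (∂Q_x/∂P_y)(P_y/Q_x) = -13.0000 × 13/1892.24 ≈ -0.089.
%ΔQ_x ≈ ε × %ΔP_y = -0.089 × (-20%) = 1.8%.

1.8%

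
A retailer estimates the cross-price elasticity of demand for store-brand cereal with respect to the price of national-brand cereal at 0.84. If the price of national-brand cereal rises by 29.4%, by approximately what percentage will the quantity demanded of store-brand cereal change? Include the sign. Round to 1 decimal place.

%ΔQ ≈ ε × %ΔP of national-brand cereal = 0.84 × (29.4%) = 24.7%.
Demand for store-brand cereal rises by about 24.7%.

24.7%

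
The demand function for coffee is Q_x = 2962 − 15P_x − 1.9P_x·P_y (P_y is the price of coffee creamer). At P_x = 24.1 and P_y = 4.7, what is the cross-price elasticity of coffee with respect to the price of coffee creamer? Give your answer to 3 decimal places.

At P_x = 24.1 and P_y = 4.7: Q_x = 2385.287.
∂Q_x/∂P_y = -1.9P_x = -1.9(24.1) = -45.7900.
ε = (∂Q_x/∂P_y)(P_y/Q_x) = -45.7900 × (4.7/2385.287) ≈ -0.090.
ε < 0: complements.

-0.090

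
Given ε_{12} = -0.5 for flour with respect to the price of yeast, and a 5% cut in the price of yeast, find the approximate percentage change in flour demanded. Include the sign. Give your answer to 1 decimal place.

2.5%

%ΔQ ≈ ε × %ΔP of yeast = -0.5 × (-5%) = 2.5%.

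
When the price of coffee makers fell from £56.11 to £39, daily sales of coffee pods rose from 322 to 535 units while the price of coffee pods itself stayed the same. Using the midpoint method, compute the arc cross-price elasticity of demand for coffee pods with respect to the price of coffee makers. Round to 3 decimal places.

-1.382

ΔQ_A = 535 − 322 = 213; ΔP_B = 39 − 56.11 = -17.11.
Midpoints: Q̄_A = 428.5, P̄_B = 47.55.
ε = (ΔQ_A/Q̄_A)/(ΔP_B/P̄_B) = (213/428.5)/(-17.11/47.55) ≈ -1.382.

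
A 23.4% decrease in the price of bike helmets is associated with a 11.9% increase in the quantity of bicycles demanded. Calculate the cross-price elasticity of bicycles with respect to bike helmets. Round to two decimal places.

-0.51

ε = (%ΔQ of bicycles) / (%ΔP of bike helmets) = (11.9%) / (-23.4%) ≈ -0.51.
Negative cross-price elasticity: complements.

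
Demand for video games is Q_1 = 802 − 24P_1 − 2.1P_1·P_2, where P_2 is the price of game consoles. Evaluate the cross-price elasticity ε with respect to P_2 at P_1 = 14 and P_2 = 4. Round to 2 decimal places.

-0.34

At P_1 = 14 and P_2 = 4: Q_1 = 348.4.
∂Q_1/∂P_2 = -2.1P_1 = -2.1(14) = -29.4000.
ε = (∂Q_1/∂P_2)(P_2/Q_1) = -29.4000 × (4/348.4) ≈ -0.34.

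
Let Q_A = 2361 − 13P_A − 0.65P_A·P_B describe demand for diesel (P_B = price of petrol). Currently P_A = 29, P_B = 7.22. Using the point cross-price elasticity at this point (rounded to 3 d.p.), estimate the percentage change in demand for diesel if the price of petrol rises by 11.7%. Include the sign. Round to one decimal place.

-0.9%

At P_A = 29, P_B = 7.22: Q_A = 1847.903.
∂Q_A/∂P_B = -0.65P_A = -18.8500.
ε = (∂Q_A/∂P_B)(P_B/Q_A) = -18.8500 × 7.22/1847.903 ≈ -0.074.
%ΔQ_A ≈ ε × %ΔP_B = -0.074 × (11.7%) = -0.9%.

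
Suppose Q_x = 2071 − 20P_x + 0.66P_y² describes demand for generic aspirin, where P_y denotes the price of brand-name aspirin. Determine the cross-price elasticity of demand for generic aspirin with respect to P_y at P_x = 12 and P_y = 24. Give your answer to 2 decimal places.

At P_x = 12 and P_y = 24: Q_x = 2211.16.
∂Q_x/∂P_y = 1.32P_y = 1.32(24) = 31.6800.
ε = (∂Q_x/∂P_y)(P_y/Q_x) = 31.6800 × (24/2211.16) ≈ 0.34.

0.34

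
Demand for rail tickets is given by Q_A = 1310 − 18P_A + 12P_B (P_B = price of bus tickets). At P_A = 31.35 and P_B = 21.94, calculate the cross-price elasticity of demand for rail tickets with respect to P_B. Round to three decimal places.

At P_A = 31.35 and P_B = 21.94: Q_A = 1008.98.
∂Q_A/∂P_B = 12.
ε = (∂Q_A/∂P_B)(P_B/Q_A) = 12 × (21.94/1008.98) ≈ 0.261.
Since ε > 0, rail tickets and bus tickets are substitutes.

0.261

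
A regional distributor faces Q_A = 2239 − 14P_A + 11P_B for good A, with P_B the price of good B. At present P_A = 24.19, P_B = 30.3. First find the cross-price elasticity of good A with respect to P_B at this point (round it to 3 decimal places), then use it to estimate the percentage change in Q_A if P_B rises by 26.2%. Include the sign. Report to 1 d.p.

At P_A = 24.19, P_B = 30.3: Q_A = 2233.64.
∂Q_A/∂P_B = 11.
ε = (∂Q_A/∂P_B)(P_B/Q_A) = 11.0000 × 30.3/2233.64 ≈ 0.149.
%ΔQ_A ≈ ε × %ΔP_B = 0.149 × (26.2%) = 3.9%.

3.9%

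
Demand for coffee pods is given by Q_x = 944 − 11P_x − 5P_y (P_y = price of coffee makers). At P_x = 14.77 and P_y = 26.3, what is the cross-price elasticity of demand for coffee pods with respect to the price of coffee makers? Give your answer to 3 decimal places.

-0.202

At P_x = 14.77 and P_y = 26.3: Q_x = 650.03.
∂Q_x/∂P_y = -5.
ε = (∂Q_x/∂P_y)(P_y/Q_x) = -5 × (26.3/650.03) ≈ -0.202.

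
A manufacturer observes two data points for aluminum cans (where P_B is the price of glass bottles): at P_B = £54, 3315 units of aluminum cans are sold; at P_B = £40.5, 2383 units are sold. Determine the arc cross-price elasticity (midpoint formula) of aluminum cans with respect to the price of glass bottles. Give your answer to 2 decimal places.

ΔQ_A = 2383 − 3315 = -932; ΔP_B = 40.5 − 54 = -13.5.
Midpoints: Q̄_A = 2849.0, P̄_B = 47.25.
ε = (ΔQ_A/Q̄_A)/(ΔP_B/P̄_B) = (-932/2849.0)/(-13.5/47.25) ≈ 1.14.

1.14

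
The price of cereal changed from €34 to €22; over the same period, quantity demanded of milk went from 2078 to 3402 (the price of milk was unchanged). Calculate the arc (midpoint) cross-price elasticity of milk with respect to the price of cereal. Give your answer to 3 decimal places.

ΔQ_A = 3402 − 2078 = 1324; ΔP_B = 22 − 34 = -12.
Midpoints: Q̄_A = 2740.0, P̄_B = 28.00.
ε = (ΔQ_A/Q̄_A)/(ΔP_B/P̄_B) = (1324/2740.0)/(-12/28.00) ≈ -1.127.

-1.127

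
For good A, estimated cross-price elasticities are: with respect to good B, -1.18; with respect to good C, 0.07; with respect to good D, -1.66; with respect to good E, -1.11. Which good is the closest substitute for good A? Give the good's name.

Substitutes have ε > 0. Among the positive values, 0.07 (good C) is largest.

good C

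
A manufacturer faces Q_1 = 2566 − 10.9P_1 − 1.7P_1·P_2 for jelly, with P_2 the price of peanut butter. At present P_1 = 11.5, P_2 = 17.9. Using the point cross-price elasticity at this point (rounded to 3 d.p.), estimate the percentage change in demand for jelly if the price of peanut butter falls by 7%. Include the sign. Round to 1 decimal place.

1.2%

At P_1 = 11.5, P_2 = 17.9: Q_1 = 2090.705.
∂Q_1/∂P_2 = -1.7P_1 = -19.5500.
ε = (∂Q_1/∂P_2)(P_2/Q_1) = -19.5500 × 17.9/2090.705 ≈ -0.167.
%ΔQ_1 ≈ ε × %ΔP_2 = -0.167 × (-7%) = 1.2%.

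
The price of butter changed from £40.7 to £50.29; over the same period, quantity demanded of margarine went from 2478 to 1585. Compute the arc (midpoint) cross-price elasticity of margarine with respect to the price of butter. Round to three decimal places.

ΔQ_A = 1585 − 2478 = -893; ΔP_B = 50.29 − 40.7 = 9.59.
Midpoints: Q̄_A = 2031.5, P̄_B = 45.50.
ε = (ΔQ_A/Q̄_A)/(ΔP_B/P̄_B) = (-893/2031.5)/(9.59/45.50) ≈ -2.085.
ε < 0: margarine and butter are complements.

-2.085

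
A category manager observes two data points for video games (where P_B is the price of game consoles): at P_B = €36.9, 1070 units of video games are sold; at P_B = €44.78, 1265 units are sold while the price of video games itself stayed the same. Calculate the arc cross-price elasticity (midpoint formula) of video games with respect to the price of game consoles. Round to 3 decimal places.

ΔQ_A = 1265 − 1070 = 195; ΔP_B = 44.78 − 36.9 = 7.88.
Midpoints: Q̄_A = 1167.5, P̄_B = 40.84.
ε = (ΔQ_A/Q̄_A)/(ΔP_B/P̄_B) = (195/1167.5)/(7.88/40.84) ≈ 0.866.
ε > 0: video games and game consoles are substitutes.

0.866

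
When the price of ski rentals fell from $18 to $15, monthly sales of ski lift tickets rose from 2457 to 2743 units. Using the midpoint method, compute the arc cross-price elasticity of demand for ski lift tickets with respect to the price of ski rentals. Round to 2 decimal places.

ΔQ_A = 2743 − 2457 = 286; ΔP_B = 15 − 18 = -3.
Midpoints: Q̄_A = 2600.0, P̄_B = 16.50.
ε = (ΔQ_A/Q̄_A)/(ΔP_B/P̄_B) = (286/2600.0)/(-3/16.50) ≈ -0.61.

-0.61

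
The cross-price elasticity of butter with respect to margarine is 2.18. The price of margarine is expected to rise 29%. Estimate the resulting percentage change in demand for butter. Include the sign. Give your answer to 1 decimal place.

%ΔQ ≈ ε × %ΔP of margarine = 2.18 × (29%) = 63.2%.
Demand for butter rises by about 63.2%.

63.2%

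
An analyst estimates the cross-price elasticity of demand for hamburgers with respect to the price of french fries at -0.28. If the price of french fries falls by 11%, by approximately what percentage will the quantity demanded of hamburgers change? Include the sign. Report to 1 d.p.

%ΔQ ≈ ε × %ΔP of french fries = -0.28 × (-11%) = 3.1%.
Demand for hamburgers rises by about 3.1%.

3.1%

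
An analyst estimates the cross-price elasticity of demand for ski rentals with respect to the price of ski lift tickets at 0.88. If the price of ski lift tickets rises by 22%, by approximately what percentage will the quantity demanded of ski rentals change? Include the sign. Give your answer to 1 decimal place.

%ΔQ ≈ ε × %ΔP of ski lift tickets = 0.88 × (22%) = 19.4%.

19.4%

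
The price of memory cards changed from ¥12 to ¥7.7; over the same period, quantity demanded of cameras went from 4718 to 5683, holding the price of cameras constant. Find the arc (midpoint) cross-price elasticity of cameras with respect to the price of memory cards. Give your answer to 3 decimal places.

-0.425

ΔQ_A = 5683 − 4718 = 965; ΔP_B = 7.7 − 12 = -4.3.
Midpoints: Q̄_A = 5200.5, P̄_B = 9.85.
ε = (ΔQ_A/Q̄_A)/(ΔP_B/P̄_B) = (965/5200.5)/(-4.3/9.85) ≈ -0.425.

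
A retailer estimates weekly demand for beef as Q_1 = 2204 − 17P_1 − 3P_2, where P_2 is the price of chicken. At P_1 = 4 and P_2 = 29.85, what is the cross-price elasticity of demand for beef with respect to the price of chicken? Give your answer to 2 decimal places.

-0.04

At P_1 = 4 and P_2 = 29.85: Q_1 = 2046.45.
∂Q_1/∂P_2 = -3.
ε = (∂Q_1/∂P_2)(P_2/Q_1) = -3 × (29.85/2046.45) ≈ -0.04.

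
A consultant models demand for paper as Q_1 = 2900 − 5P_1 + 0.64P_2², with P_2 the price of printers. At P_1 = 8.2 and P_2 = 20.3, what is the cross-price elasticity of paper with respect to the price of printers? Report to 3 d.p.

At P_1 = 8.2 and P_2 = 20.3: Q_1 = 3122.738.
∂Q_1/∂P_2 = 1.28P_2 = 1.28(20.3) = 25.9840.
ε = (∂Q_1/∂P_2)(P_2/Q_1) = 25.9840 × (20.3/3122.738) ≈ 0.169.

0.169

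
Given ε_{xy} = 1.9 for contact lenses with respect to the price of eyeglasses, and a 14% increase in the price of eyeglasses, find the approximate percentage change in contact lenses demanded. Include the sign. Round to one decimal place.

26.6%

%ΔQ ≈ ε × %ΔP of eyeglasses = 1.9 × (14%) = 26.6%.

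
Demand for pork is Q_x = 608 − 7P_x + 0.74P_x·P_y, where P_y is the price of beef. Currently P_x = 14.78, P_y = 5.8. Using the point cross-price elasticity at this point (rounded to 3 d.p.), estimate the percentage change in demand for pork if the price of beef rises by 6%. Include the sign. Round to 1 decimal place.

At P_x = 14.78, P_y = 5.8: Q_x = 567.976.
∂Q_x/∂P_y = 0.74P_x = 10.9372.
ε = (∂Q_x/∂P_y)(P_y/Q_x) = 10.9372 × 5.8/567.976 ≈ 0.112.
%ΔQ_x ≈ ε × %ΔP_y = 0.112 × (6%) = 0.7%.

0.7%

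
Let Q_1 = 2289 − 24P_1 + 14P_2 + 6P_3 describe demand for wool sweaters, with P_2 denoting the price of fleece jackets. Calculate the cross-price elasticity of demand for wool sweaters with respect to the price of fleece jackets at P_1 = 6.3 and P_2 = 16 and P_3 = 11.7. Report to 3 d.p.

At P_1 = 6.3 and P_2 = 16 and P_3 = 11.7: Q_1 = 2432.
∂Q_1/∂P_2 = 14.
ε = (∂Q_1/∂P_2)(P_2/Q_1) = 14 × (16/2432) ≈ 0.092.
Since ε > 0, wool sweaters and fleece jackets are substitutes.

0.092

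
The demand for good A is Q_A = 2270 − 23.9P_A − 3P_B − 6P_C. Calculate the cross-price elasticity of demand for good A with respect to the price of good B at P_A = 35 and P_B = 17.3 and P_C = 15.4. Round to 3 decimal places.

At P_A = 35 and P_B = 17.3 and P_C = 15.4: Q_A = 1289.2.
∂Q_A/∂P_B = -3.
ε = (∂Q_A/∂P_B)(P_B/Q_A) = -3 × (17.3/1289.2) ≈ -0.040.

-0.040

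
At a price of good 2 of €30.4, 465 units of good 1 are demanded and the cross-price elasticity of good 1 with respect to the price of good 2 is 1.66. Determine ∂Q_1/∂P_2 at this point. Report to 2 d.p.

25.39

ε = (∂Q_1/∂P_2)·(P_2/Q_1) ⇒ ∂Q_1/∂P_2 = ε·Q_1/P_2 = 1.66 × 465/30.4 ≈ 25.39.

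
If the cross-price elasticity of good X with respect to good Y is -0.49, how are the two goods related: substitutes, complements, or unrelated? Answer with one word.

complements

ε = -0.49 < 0, so a higher price of good Y lowers demand for good X: complements.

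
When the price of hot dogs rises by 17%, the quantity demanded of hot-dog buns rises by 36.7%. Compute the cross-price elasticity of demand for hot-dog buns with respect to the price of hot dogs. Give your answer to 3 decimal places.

2.159

ε = (%ΔQ of hot-dog buns) / (%ΔP of hot dogs) = (36.7%) / (17%) ≈ 2.159.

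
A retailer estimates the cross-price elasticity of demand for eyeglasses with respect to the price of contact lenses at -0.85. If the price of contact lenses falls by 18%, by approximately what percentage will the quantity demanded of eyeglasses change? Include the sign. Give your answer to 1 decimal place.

%ΔQ ≈ ε × %ΔP of contact lenses = -0.85 × (-18%) = 15.3%.

15.3%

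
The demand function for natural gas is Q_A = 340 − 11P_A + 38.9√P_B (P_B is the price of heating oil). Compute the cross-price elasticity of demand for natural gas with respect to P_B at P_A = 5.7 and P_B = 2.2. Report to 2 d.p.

0.09

At P_A = 5.7 and P_B = 2.2: Q_A = 334.998.
∂Q_A/∂P_B = 38.9/(2√P_B) = 38.9/(2√2.2) = 13.1132.
ε = (∂Q_A/∂P_B)(P_B/Q_A) = 13.1132 × (2.2/334.998) ≈ 0.09.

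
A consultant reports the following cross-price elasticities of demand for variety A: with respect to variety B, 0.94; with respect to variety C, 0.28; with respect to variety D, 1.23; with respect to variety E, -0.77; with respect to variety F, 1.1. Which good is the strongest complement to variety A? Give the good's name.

Complements have ε < 0. The most negative value is -0.77 (variety E).

variety E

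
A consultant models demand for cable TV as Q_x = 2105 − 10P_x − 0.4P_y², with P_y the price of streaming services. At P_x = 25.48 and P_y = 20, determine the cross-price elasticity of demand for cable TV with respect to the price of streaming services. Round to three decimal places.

At P_x = 25.48 and P_y = 20: Q_x = 1690.2.
∂Q_x/∂P_y = -0.8P_y = -0.8(20) = -16.0000.
ε = (∂Q_x/∂P_y)(P_y/Q_x) = -16.0000 × (20/1690.2) ≈ -0.189.

-0.189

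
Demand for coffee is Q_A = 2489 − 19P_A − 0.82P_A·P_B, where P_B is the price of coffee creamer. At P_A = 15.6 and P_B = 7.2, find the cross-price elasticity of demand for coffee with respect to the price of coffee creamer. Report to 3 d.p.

At P_A = 15.6 and P_B = 7.2: Q_A = 2100.498.
∂Q_A/∂P_B = -0.82P_A = -0.82(15.6) = -12.7920.
ε = (∂Q_A/∂P_B)(P_B/Q_A) = -12.7920 × (7.2/2100.498) ≈ -0.044.

-0.044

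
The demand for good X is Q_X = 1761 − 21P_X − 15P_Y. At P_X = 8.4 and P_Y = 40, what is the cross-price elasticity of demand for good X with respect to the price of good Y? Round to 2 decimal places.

At P_X = 8.4 and P_Y = 40: Q_X = 984.6.
∂Q_X/∂P_Y = -15.
ε = (∂Q_X/∂P_Y)(P_Y/Q_X) = -15 × (40/984.6) ≈ -0.61.

-0.61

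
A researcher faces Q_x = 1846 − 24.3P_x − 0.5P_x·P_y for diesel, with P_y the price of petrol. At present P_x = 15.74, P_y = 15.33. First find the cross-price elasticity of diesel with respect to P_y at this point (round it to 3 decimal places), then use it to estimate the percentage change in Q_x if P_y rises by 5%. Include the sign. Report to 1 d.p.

At P_x = 15.74, P_y = 15.33: Q_x = 1342.871.
∂Q_x/∂P_y = -0.5P_x = -7.8700.
ε = (∂Q_x/∂P_y)(P_y/Q_x) = -7.8700 × 15.33/1342.871 ≈ -0.090.
%ΔQ_x ≈ ε × %ΔP_y = -0.090 × (5%) = -0.5%.

-0.5%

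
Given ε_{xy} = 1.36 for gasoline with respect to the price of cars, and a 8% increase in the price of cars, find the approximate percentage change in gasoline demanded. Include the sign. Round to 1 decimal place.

%ΔQ ≈ ε × %ΔP of cars = 1.36 × (8%) = 10.9%.

10.9%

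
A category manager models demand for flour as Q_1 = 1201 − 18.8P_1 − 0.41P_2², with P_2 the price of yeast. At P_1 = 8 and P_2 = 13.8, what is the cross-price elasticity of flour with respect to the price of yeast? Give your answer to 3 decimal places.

At P_1 = 8 and P_2 = 13.8: Q_1 = 972.520.
∂Q_1/∂P_2 = -0.82P_2 = -0.82(13.8) = -11.3160.
ε = (∂Q_1/∂P_2)(P_2/Q_1) = -11.3160 × (13.8/972.520) ≈ -0.161.
ε < 0: complements.

-0.161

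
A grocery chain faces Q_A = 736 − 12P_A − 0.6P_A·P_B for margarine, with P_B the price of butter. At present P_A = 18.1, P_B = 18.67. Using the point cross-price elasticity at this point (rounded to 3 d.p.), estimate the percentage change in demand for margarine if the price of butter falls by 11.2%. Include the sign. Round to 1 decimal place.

At P_A = 18.1, P_B = 18.67: Q_A = 316.044.
∂Q_A/∂P_B = -0.6P_A = -10.8600.
ε = (∂Q_A/∂P_B)(P_B/Q_A) = -10.8600 × 18.67/316.044 ≈ -0.642.
%ΔQ_A ≈ ε × %ΔP_B = -0.642 × (-11.2%) = 7.2%.

7.2%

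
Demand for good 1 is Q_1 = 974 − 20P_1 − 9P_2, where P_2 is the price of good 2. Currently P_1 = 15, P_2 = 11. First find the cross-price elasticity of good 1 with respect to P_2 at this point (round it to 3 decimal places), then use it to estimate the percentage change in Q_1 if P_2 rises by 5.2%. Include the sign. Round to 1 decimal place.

-0.9%

At P_1 = 15, P_2 = 11: Q_1 = 575.
∂Q_1/∂P_2 = -9.
ε = (∂Q_1/∂P_2)(P_2/Q_1) = -9.0000 × 11/575 ≈ -0.172.
%ΔQ_1 ≈ ε × %ΔP_2 = -0.172 × (5.2%) = -0.9%.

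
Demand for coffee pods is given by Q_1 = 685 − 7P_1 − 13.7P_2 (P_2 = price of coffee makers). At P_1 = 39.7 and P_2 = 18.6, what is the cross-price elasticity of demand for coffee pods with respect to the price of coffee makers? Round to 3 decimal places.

-1.673

At P_1 = 39.7 and P_2 = 18.6: Q_1 = 152.28.
∂Q_1/∂P_2 = -13.7.
ε = (∂Q_1/∂P_2)(P_2/Q_1) = -13.7 × (18.6/152.28) ≈ -1.673.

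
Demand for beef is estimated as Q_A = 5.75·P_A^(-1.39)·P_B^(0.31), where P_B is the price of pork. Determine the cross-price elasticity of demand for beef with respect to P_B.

In a log-linear (constant-elasticity) demand function, the coefficient on the exponent of P_B is the cross-price elasticity.
ε = 0.31. Positive, so beef and pork are substitutes.

0.31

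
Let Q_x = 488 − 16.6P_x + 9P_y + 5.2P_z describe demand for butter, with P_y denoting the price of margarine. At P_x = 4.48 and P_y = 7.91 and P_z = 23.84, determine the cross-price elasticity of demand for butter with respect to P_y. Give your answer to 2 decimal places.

0.12

At P_x = 4.48 and P_y = 7.91 and P_z = 23.84: Q_x = 608.79.
∂Q_x/∂P_y = 9.
ε = (∂Q_x/∂P_y)(P_y/Q_x) = 9 × (7.91/608.79) ≈ 0.12.
Since ε > 0, butter and margarine are substitutes.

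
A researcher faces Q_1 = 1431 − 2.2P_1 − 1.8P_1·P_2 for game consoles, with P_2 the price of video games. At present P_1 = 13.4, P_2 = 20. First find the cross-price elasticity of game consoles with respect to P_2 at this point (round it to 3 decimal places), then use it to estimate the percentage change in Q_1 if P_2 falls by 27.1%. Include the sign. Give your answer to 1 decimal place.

14.2%

At P_1 = 13.4, P_2 = 20: Q_1 = 919.12.
∂Q_1/∂P_2 = -1.8P_1 = -24.1200.
ε = (∂Q_1/∂P_2)(P_2/Q_1) = -24.1200 × 20/919.12 ≈ -0.525.
%ΔQ_1 ≈ ε × %ΔP_2 = -0.525 × (-27.1%) = 14.2%.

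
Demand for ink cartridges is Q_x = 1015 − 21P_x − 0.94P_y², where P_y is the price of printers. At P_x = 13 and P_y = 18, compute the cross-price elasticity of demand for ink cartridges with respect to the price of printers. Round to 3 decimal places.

-1.392

At P_x = 13 and P_y = 18: Q_x = 437.44.
∂Q_x/∂P_y = -1.88P_y = -1.88(18) = -33.8400.
ε = (∂Q_x/∂P_y)(P_y/Q_x) = -33.8400 × (18/437.44) ≈ -1.392.
ε < 0: complements.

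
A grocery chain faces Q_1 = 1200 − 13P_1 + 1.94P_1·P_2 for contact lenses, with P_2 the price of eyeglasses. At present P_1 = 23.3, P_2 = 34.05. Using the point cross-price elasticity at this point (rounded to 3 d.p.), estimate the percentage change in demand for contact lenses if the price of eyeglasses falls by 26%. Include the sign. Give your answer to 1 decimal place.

-16.4%

At P_1 = 23.3, P_2 = 34.05: Q_1 = 2436.228.
∂Q_1/∂P_2 = 1.94P_1 = 45.2020.
ε = (∂Q_1/∂P_2)(P_2/Q_1) = 45.2020 × 34.05/2436.228 ≈ 0.632.
%ΔQ_1 ≈ ε × %ΔP_2 = 0.632 × (-26%) = -16.4%.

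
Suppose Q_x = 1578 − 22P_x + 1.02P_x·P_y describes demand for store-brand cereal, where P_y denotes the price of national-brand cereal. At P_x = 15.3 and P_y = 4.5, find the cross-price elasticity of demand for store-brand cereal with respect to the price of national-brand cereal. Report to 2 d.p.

At P_x = 15.3 and P_y = 4.5: Q_x = 1311.627.
∂Q_x/∂P_y = 1.02P_x = 1.02(15.3) = 15.6060.
ε = (∂Q_x/∂P_y)(P_y/Q_x) = 15.6060 × (4.5/1311.627) ≈ 0.05.
ε > 0: substitutes.

0.05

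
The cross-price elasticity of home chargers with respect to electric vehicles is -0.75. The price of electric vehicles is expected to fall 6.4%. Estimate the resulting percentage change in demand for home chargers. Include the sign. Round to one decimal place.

%ΔQ ≈ ε × %ΔP of electric vehicles = -0.75 × (-6.4%) = 4.8%.
Demand for home chargers rises by about 4.8%.

4.8%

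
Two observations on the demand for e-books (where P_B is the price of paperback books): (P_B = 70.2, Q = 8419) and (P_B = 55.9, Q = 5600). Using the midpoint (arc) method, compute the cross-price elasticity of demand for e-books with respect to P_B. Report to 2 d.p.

ΔQ_A = 5600 − 8419 = -2819; ΔP_B = 55.9 − 70.2 = -14.3.
Midpoints: Q̄_A = 7009.5, P̄_B = 63.05.
ε = (ΔQ_A/Q̄_A)/(ΔP_B/P̄_B) = (-2819/7009.5)/(-14.3/63.05) ≈ 1.77.
ε > 0: e-books and paperback books are substitutes.

1.77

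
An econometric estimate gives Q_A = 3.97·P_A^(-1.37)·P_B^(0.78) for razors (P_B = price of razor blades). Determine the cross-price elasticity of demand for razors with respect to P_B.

0.78

In a log-linear (constant-elasticity) demand function, the coefficient on the exponent of P_B is the cross-price elasticity.
ε = 0.78. Positive, so razors and razor blades are substitutes.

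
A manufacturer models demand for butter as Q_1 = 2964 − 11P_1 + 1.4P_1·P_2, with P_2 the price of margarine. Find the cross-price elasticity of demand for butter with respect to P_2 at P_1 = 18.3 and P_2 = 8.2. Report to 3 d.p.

0.071

At P_1 = 18.3 and P_2 = 8.2: Q_1 = 2972.784.
∂Q_1/∂P_2 = 1.4P_1 = 1.4(18.3) = 25.6200.
ε = (∂Q_1/∂P_2)(P_2/Q_1) = 25.6200 × (8.2/2972.784) ≈ 0.071.
ε > 0: substitutes.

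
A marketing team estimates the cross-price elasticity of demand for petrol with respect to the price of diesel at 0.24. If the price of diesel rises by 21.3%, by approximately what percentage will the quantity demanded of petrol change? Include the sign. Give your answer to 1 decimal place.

%ΔQ ≈ ε × %ΔP of diesel = 0.24 × (21.3%) = 5.1%.

5.1%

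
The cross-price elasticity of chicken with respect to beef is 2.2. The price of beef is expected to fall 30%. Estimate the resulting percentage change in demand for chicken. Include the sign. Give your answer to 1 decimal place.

%ΔQ ≈ ε × %ΔP of beef = 2.2 × (-30%) = -66.0%.

-66.0%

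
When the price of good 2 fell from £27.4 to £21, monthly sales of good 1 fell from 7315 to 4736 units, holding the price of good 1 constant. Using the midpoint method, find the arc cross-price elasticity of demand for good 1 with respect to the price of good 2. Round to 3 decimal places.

ΔQ_1 = 4736 − 7315 = -2579; ΔP_2 = 21 − 27.4 = -6.4.
Midpoints: Q̄_1 = 6025.5, P̄_2 = 24.20.
ε = (ΔQ_1/Q̄_1)/(ΔP_2/P̄_2) = (-2579/6025.5)/(-6.4/24.20) ≈ 1.618.
ε > 0: good 1 and good 2 are substitutes.

1.618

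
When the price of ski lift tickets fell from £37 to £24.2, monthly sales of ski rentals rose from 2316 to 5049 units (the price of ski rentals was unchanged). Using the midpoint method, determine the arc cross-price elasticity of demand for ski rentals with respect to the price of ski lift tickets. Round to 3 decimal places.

-1.774

ΔQ_A = 5049 − 2316 = 2733; ΔP_B = 24.2 − 37 = -12.8.
Midpoints: Q̄_A = 3682.5, P̄_B = 30.60.
ε = (ΔQ_A/Q̄_A)/(ΔP_B/P̄_B) = (2733/3682.5)/(-12.8/30.60) ≈ -1.774.
ε < 0: ski rentals and ski lift tickets are complements.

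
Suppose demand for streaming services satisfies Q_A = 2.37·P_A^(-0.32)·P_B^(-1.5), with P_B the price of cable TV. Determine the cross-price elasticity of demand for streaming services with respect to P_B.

-1.50

In a log-linear (constant-elasticity) demand function, the coefficient on the exponent of P_B is the cross-price elasticity.
ε = -1.50. Negative, so streaming services and cable TV are complements.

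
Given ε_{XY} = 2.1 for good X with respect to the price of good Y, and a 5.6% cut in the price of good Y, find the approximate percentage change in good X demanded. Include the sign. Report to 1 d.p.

-11.8%

%ΔQ ≈ ε × %ΔP of good Y = 2.1 × (-5.6%) = -11.8%.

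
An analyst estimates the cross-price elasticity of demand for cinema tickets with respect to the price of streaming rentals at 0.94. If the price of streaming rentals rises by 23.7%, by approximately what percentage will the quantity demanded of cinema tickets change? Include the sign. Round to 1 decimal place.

22.3%

%ΔQ ≈ ε × %ΔP of streaming rentals = 0.94 × (23.7%) = 22.3%.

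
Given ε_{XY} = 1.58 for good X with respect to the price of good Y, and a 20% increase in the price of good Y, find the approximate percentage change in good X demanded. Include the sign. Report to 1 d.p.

31.6%

%ΔQ ≈ ε × %ΔP of good Y = 1.58 × (20%) = 31.6%.
Demand for good X rises by about 31.6%.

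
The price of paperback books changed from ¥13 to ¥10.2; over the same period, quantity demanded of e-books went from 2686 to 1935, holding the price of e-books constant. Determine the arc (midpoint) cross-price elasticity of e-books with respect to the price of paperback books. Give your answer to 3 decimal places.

ΔQ_A = 1935 − 2686 = -751; ΔP_B = 10.2 − 13 = -2.8.
Midpoints: Q̄_A = 2310.5, P̄_B = 11.60.
ε = (ΔQ_A/Q̄_A)/(ΔP_B/P̄_B) = (-751/2310.5)/(-2.8/11.60) ≈ 1.347.

1.347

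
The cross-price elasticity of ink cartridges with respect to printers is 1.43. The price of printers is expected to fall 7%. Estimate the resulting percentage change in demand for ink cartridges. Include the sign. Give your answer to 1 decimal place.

%ΔQ ≈ ε × %ΔP of printers = 1.43 × (-7%) = -10.0%.

-10.0%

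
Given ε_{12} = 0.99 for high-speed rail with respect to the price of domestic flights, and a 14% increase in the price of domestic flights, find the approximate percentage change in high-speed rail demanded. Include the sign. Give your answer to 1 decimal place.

13.9%

%ΔQ ≈ ε × %ΔP of domestic flights = 0.99 × (14%) = 13.9%.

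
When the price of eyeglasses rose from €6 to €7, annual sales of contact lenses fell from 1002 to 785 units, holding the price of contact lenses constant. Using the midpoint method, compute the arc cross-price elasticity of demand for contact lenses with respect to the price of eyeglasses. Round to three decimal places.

ΔQ_A = 785 − 1002 = -217; ΔP_B = 7 − 6 = 1.
Midpoints: Q̄_A = 893.5, P̄_B = 6.50.
ε = (ΔQ_A/Q̄_A)/(ΔP_B/P̄_B) = (-217/893.5)/(1/6.50) ≈ -1.579.
ε < 0: contact lenses and eyeglasses are complements.

-1.579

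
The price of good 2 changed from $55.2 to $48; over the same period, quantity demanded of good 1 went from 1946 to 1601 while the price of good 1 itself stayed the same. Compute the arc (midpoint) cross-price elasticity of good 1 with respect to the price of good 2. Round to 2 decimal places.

1.39

ΔQ_1 = 1601 − 1946 = -345; ΔP_2 = 48 − 55.2 = -7.2.
Midpoints: Q̄_1 = 1773.5, P̄_2 = 51.60.
ε = (ΔQ_1/Q̄_1)/(ΔP_2/P̄_2) = (-345/1773.5)/(-7.2/51.60) ≈ 1.39.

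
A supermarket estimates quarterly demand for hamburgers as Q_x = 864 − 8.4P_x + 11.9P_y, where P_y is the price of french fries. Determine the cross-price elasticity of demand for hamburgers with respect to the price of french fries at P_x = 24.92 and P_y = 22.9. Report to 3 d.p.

At P_x = 24.92 and P_y = 22.9: Q_x = 927.182.
∂Q_x/∂P_y = 11.9.
ε = (∂Q_x/∂P_y)(P_y/Q_x) = 11.9 × (22.9/927.182) ≈ 0.294.

0.294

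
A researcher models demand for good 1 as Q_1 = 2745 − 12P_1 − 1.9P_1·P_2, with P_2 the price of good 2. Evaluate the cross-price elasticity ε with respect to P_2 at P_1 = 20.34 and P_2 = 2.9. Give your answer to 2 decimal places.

-0.05

At P_1 = 20.34 and P_2 = 2.9: Q_1 = 2388.847.
∂Q_1/∂P_2 = -1.9P_1 = -1.9(20.34) = -38.6460.
ε = (∂Q_1/∂P_2)(P_2/Q_1) = -38.6460 × (2.9/2388.847) ≈ -0.05.
ε < 0: complements.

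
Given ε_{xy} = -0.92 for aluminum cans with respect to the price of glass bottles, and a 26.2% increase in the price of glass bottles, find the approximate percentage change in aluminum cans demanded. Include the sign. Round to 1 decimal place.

-24.1%

%ΔQ ≈ ε × %ΔP of glass bottles = -0.92 × (26.2%) = -24.1%.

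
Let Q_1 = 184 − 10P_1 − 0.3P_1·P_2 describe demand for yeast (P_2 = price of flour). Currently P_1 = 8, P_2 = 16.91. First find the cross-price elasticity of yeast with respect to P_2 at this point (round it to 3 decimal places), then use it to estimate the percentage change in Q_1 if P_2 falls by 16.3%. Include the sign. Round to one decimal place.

10.4%

At P_1 = 8, P_2 = 16.91: Q_1 = 63.416.
∂Q_1/∂P_2 = -0.3P_1 = -2.4000.
ε = (∂Q_1/∂P_2)(P_2/Q_1) = -2.4000 × 16.91/63.416 ≈ -0.640.
%ΔQ_1 ≈ ε × %ΔP_2 = -0.640 × (-16.3%) = 10.4%.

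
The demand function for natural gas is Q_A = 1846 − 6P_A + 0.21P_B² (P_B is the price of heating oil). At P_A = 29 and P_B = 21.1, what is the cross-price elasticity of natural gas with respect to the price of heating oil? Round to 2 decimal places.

At P_A = 29 and P_B = 21.1: Q_A = 1765.494.
∂Q_A/∂P_B = 0.42P_B = 0.42(21.1) = 8.8620.
ε = (∂Q_A/∂P_B)(P_B/Q_A) = 8.8620 × (21.1/1765.494) ≈ 0.11.
ε > 0: substitutes.

0.11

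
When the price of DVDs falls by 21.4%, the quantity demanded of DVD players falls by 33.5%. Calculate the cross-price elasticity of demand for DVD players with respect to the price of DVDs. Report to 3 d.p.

ε = (%ΔQ of DVD players) / (%ΔP of DVDs) = (-33.5%) / (-21.4%) ≈ 1.565.

1.565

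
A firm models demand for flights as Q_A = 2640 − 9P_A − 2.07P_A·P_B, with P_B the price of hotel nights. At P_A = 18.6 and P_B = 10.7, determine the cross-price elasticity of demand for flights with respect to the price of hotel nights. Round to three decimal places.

-0.200

At P_A = 18.6 and P_B = 10.7: Q_A = 2060.629.
∂Q_A/∂P_B = -2.07P_A = -2.07(18.6) = -38.5020.
ε = (∂Q_A/∂P_B)(P_B/Q_A) = -38.5020 × (10.7/2060.629) ≈ -0.200.
ε < 0: complements.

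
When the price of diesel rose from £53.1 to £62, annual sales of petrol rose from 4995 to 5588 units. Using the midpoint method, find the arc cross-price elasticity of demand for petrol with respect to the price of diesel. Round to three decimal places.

ΔQ_A = 5588 − 4995 = 593; ΔP_B = 62 − 53.1 = 8.9.
Midpoints: Q̄_A = 5291.5, P̄_B = 57.55.
ε = (ΔQ_A/Q̄_A)/(ΔP_B/P̄_B) = (593/5291.5)/(8.9/57.55) ≈ 0.725.

0.725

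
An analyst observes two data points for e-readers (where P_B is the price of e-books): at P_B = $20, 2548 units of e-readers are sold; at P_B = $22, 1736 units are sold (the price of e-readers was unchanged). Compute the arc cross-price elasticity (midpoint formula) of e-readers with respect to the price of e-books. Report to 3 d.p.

ΔQ_A = 1736 − 2548 = -812; ΔP_B = 22 − 20 = 2.
Midpoints: Q̄_A = 2142.0, P̄_B = 21.00.
ε = (ΔQ_A/Q̄_A)/(ΔP_B/P̄_B) = (-812/2142.0)/(2/21.00) ≈ -3.980.
ε < 0: e-readers and e-books are complements.

-3.980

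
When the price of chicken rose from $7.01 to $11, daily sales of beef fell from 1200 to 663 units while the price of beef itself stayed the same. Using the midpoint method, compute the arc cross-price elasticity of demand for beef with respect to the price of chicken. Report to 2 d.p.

ΔQ_A = 663 − 1200 = -537; ΔP_B = 11 − 7.01 = 3.99.
Midpoints: Q̄_A = 931.5, P̄_B = 9.00.
ε = (ΔQ_A/Q̄_A)/(ΔP_B/P̄_B) = (-537/931.5)/(3.99/9.00) ≈ -1.30.

-1.30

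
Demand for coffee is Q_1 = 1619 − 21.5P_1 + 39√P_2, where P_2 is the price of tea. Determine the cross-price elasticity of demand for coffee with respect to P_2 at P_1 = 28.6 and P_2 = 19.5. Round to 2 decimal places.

0.07

At P_1 = 28.6 and P_2 = 19.5: Q_1 = 1176.319.
∂Q_1/∂P_2 = 39/(2√P_2) = 39/(2√19.5) = 4.4159.
ε = (∂Q_1/∂P_2)(P_2/Q_1) = 4.4159 × (19.5/1176.319) ≈ 0.07.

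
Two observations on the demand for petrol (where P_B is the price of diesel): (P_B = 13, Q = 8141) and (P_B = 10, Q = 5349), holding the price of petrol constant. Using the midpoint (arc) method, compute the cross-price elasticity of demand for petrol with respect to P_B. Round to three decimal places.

ΔQ_A = 5349 − 8141 = -2792; ΔP_B = 10 − 13 = -3.
Midpoints: Q̄_A = 6745.0, P̄_B = 11.50.
ε = (ΔQ_A/Q̄_A)/(ΔP_B/P̄_B) = (-2792/6745.0)/(-3/11.50) ≈ 1.587.

1.587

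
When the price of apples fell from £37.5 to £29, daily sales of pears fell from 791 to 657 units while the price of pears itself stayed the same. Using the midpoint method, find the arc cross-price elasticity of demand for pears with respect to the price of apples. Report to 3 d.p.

0.724

ΔQ_A = 657 − 791 = -134; ΔP_B = 29 − 37.5 = -8.5.
Midpoints: Q̄_A = 724.0, P̄_B = 33.25.
ε = (ΔQ_A/Q̄_A)/(ΔP_B/P̄_B) = (-134/724.0)/(-8.5/33.25) ≈ 0.724.
ε > 0: pears and apples are substitutes.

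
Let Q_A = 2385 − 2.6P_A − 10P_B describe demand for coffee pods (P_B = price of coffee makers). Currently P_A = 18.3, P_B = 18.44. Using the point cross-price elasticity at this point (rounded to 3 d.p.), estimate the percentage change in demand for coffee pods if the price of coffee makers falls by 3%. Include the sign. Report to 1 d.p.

0.3%

At P_A = 18.3, P_B = 18.44: Q_A = 2153.02.
∂Q_A/∂P_B = -10.
ε = (∂Q_A/∂P_B)(P_B/Q_A) = -10.0000 × 18.44/2153.02 ≈ -0.086.
%ΔQ_A ≈ ε × %ΔP_B = -0.086 × (-3%) = 0.3%.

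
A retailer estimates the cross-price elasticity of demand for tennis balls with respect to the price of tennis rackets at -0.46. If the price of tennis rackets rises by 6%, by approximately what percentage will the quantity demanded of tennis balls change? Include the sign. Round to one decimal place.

%ΔQ ≈ ε × %ΔP of tennis rackets = -0.46 × (6%) = -2.8%.

-2.8%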